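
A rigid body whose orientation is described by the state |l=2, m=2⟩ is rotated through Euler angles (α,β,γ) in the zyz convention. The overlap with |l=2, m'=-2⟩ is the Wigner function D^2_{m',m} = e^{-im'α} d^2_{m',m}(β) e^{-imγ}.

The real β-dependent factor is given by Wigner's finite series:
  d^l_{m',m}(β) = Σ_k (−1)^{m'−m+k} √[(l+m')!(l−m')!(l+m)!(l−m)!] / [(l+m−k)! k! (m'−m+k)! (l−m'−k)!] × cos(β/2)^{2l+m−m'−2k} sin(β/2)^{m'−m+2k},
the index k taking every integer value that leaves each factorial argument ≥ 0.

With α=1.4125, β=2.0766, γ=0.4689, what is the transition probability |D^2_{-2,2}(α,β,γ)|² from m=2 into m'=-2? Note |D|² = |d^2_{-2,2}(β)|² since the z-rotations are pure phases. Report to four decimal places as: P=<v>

D^2_{-2,2}(1.4125,2.0766,0.4689) = e^{-i·-2·1.4125}·d^2_{-2,2}(2.0766)·e^{-i·2·0.4689}. Compute d first:
c=cos(2.0766/2)=0.507686, s=sin(2.0766/2)=0.861542; N=√[1·24·24·1]=24.000000
The bounds max(0,m−m')=4 and min(l+m,l−m')=4 give 1 term
  k=4: (−1)^0·24.0000/(24)·0.5077^0·0.8615^4 = +0.550943
d^2_{-2,2}(2.0766) = +0.550943
|D^2_{-2,2}|² = |d^2_{-2,2}(β)|² = (+0.550943)² = 0.303538 (the z-rotation phases have unit modulus)

P=0.3035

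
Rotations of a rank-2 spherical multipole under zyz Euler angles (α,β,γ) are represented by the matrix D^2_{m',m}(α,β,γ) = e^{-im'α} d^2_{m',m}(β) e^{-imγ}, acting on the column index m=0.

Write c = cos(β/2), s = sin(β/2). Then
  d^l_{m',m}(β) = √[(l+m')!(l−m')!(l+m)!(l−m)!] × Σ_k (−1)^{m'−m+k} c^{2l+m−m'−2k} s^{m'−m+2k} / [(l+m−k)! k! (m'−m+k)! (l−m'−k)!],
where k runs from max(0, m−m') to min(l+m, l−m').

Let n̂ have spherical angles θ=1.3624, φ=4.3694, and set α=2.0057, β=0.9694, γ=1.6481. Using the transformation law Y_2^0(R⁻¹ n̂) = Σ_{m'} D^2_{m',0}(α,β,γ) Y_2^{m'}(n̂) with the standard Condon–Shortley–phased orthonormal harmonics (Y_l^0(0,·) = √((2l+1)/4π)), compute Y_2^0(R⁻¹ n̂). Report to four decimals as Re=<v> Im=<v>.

Re=-0.1172 Im=0.0000

Need the full column D^2_{m',0} for m'=−2..2 at α=2.0057, β=0.9694, γ=1.6481.
cos(β/2)=0.884815, sin(β/2)=0.465943
d^2_{-2,0}: single k=2 term ⇒ +0.416338;  D = -0.268527-0.318167i
d^2_{-1,0}: k∈[1..2] ⇒ +0.790616 -0.219243 = +0.571373;  D = -0.240732+0.518184i
d^2_{0,0}: k∈[0..2] ⇒ +0.612928 -0.679877 +0.047134 = -0.019815;  D = -0.019815+0.000000i
d^2_{1,0}: k∈[0..1] ⇒ -0.790616 +0.219243 = -0.571373;  D = +0.240732+0.518184i
d^2_{2,0}: single k=0 term ⇒ +0.416338;  D = -0.268527+0.318167i
Y_2^{m'}(θ=1.3624,φ=4.3694) and Σ D·Y over m':
  (-0.2685-0.3182i)·(-0.2861-0.2342i)  (-0.2407+0.5182i)·(-0.0526+0.1473i)  (-0.0198+0.0000i)·(-0.2749+0.0000i)  (+0.2407+0.5182i)·(+0.0526+0.1473i)  (-0.2685+0.3182i)·(-0.2861+0.2342i)
Y_2^0(R⁻¹ n̂) = -0.117234+0.000000i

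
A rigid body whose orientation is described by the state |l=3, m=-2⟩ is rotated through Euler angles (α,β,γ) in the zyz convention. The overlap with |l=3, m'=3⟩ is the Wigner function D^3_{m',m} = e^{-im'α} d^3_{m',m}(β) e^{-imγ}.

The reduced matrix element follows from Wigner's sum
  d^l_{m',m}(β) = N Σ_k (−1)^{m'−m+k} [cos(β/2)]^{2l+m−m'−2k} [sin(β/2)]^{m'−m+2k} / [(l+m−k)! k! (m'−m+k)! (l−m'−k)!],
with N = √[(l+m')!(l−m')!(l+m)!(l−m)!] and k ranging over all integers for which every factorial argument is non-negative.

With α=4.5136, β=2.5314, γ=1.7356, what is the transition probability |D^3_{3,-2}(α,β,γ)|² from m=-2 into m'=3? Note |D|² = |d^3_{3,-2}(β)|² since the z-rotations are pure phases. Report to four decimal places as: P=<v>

P=0.3374

First d^3_{3,-2}(β=2.5314), then the phase factors e^{-i(3)α} and e^{-i(-2)γ}:
Half-angle: c=0.300385, s=0.953818. N=√(720·1·1·120)=293.938769
Admissible k: 0..0 (factorial args all ≥0)
  k=0: (−1)^5·293.9388/(120)·0.3004^1·0.9538^5 = -0.580874
d^3_{3,-2}(2.5314) = -0.580874
|D^3_{3,-2}|² = |d^3_{3,-2}(β)|² = (-0.580874)² = 0.337414 (the z-rotation phases have unit modulus)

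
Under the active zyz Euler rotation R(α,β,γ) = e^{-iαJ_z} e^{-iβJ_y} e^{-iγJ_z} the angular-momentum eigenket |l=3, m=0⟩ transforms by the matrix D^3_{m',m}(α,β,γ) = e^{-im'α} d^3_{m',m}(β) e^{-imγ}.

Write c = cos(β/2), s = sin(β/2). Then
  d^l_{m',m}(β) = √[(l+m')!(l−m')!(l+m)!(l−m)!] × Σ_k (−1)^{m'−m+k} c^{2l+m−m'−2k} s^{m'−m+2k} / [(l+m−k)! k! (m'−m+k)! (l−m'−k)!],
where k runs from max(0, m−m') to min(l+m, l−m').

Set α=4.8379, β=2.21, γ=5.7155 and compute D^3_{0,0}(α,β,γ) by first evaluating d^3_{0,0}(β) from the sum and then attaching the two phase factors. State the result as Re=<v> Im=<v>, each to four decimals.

Re=0.3641 Im=0.0000

First d^3_{0,0}(β=2.21), then the phase factors e^{-i(0)α} and e^{-i(0)γ}:
c=cos(2.21/2)=0.449134, s=sin(2.21/2)=0.893464; N=√[6·6·6·6]=36.000000
The bounds max(0,m−m')=0 and min(l+m,l−m')=3 give 4 terms
  k=0: (−1)^0·36.0000/(36)·0.4491^6·0.8935^0 = +0.008208
  k=1: (−1)^1·36.0000/(4)·0.4491^4·0.8935^2 = -0.292349
  k=2: (−1)^2·36.0000/(4)·0.4491^2·0.8935^4 = +1.156921
  k=3: (−1)^3·36.0000/(36)·0.4491^0·0.8935^6 = -0.508701
d^3_{0,0}(2.21) = +0.008208 -0.292349 +1.156921 -0.508701 = +0.364079
Attach z-rotation phases: D = e^{-i(0)(4.8379)}·(+0.364079)·e^{-i(0)(5.7155)} = +0.364079+0.000000i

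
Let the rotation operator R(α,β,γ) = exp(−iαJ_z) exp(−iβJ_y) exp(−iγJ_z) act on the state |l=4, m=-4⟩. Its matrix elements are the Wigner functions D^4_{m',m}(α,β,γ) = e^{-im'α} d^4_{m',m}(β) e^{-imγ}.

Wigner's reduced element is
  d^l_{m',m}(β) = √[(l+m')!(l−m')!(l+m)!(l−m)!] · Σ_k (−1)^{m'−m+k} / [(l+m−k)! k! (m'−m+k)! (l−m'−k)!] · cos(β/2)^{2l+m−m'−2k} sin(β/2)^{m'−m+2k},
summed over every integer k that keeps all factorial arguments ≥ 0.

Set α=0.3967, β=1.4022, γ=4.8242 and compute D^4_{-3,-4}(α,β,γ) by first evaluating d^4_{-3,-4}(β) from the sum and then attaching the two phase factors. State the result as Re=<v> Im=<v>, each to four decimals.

First d^4_{-3,-4}(β=1.4022), then the phase factors e^{-i(-3)α} and e^{-i(-4)γ}:
Half-angle: c=0.764133, s=0.645059. N=√(1·5040·1·40320)=14255.272709
The bounds max(0,m−m')=0 and min(l+m,l−m')=0 give 1 term
  k=0: (−1)^1·14255.2727/(5040)·0.7641^7·0.6451^1 = -0.277541
d^4_{-3,-4}(1.4022) = -0.277541
D = (+0.371567+0.928406i)·(-0.277541)·(+0.901642+0.432482i) = +0.018456-0.276927i

Re=0.0185 Im=-0.2769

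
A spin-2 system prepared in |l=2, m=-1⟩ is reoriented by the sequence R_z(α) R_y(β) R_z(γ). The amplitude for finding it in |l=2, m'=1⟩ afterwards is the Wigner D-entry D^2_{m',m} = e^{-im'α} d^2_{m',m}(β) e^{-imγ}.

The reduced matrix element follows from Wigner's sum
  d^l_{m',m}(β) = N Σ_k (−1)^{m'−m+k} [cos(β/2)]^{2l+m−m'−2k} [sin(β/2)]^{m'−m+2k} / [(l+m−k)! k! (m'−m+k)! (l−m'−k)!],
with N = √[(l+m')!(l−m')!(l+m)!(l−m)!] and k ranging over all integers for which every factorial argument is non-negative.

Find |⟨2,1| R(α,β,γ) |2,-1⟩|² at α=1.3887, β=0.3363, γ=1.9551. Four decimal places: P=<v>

P=0.0065

Split into d^2_{1,-1}(β=0.3363) × two z-phases.
Half-angle: c=0.985896, s=0.167359. N=√(6·1·1·6)=6.000000
k∈{0,1} keeps every argument non-negative
  k=0: (−1)^2·6.0000/(2)·0.9859^2·0.1674^2 = +0.081673
  k=1: (−1)^3·6.0000/(6)·0.9859^0·0.1674^4 = -0.000785
d^2_{1,-1}(0.3363) = +0.081673 -0.000785 = +0.080889
|D^2_{1,-1}|² = |d^2_{1,-1}(β)|² = (+0.080889)² = 0.006543 (the z-rotation phases have unit modulus)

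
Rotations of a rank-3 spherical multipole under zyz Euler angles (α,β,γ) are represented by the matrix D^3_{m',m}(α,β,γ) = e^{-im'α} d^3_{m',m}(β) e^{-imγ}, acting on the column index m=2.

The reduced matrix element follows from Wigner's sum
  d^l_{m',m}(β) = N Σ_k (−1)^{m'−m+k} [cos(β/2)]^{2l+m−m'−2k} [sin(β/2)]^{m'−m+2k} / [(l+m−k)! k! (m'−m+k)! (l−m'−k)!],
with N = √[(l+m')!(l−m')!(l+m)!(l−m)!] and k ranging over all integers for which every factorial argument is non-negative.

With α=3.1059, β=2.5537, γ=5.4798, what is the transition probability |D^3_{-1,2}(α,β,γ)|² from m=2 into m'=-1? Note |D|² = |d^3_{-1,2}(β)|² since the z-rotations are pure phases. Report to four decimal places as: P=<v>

First d^3_{-1,2}(β=2.5537), then the phase factors e^{-i(-1)α} and e^{-i(2)γ}:
With c≡cos(β/2)=0.289732 and s≡sin(β/2)=0.957108, N=[2·24·120·1]^{1/2}=75.894664
k∈{3,4} keeps every argument non-negative
  k=3: (−1)^0·75.8947/(12)·0.2897^3·0.9571^3 = +0.134865
  k=4: (−1)^1·75.8947/(24)·0.2897^1·0.9571^5 = -0.735869
d^3_{-1,2}(2.5537) = +0.134865 -0.735869 = -0.601004
|D^3_{-1,2}|² = |d^3_{-1,2}(β)|² = (-0.601004)² = 0.361205 (the z-rotation phases have unit modulus)

P=0.3612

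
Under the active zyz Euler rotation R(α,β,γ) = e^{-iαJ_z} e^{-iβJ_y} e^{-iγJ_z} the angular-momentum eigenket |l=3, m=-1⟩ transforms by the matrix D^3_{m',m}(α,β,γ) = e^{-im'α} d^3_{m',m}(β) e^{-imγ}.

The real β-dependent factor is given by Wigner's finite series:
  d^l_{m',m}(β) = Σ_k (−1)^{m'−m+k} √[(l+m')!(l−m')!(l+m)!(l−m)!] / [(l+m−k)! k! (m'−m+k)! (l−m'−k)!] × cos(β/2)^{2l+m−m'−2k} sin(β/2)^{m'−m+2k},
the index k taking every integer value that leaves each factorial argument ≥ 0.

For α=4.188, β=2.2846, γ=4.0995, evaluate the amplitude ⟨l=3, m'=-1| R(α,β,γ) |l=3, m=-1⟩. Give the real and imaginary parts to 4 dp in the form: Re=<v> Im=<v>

Re=-0.2171 Im=0.4691

Split into d^3_{-1,-1}(β=2.2846) × two z-phases.
c=cos(2.2846/2)=0.415504, s=sin(2.2846/2)=0.909592; N=√[2·24·2·24]=48.000000
k∈{0,1,2} keeps every argument non-negative
  k=0: (−1)^0·48.0000/(48)·0.4155^6·0.9096^0 = +0.005146
  k=1: (−1)^1·48.0000/(6)·0.4155^4·0.9096^2 = -0.197279
  k=2: (−1)^2·48.0000/(8)·0.4155^2·0.9096^4 = +0.709066
d^3_{-1,-1}(2.2846) = +0.005146 -0.197279 +0.709066 = +0.516932
Phases: e^{-i·(-1)·4.188}=-0.500684-0.865630i, e^{-i·(-1)·4.0995}=-0.575233-0.817990i ⇒ D=-0.217146+0.469112i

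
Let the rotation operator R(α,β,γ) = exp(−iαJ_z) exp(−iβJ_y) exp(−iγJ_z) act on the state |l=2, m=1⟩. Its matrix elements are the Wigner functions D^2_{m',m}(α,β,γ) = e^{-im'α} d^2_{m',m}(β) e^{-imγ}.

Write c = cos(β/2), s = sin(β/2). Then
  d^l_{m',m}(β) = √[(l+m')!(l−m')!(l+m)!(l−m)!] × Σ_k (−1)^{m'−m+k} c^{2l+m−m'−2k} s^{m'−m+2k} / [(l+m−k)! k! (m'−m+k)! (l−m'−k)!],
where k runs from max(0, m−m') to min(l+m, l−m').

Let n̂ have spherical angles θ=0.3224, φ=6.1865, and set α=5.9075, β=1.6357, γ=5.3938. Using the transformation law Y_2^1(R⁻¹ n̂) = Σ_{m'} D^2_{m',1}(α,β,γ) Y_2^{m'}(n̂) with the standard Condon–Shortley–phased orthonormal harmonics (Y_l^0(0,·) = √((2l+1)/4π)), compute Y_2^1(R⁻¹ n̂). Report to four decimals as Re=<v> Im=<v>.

Need the full column D^2_{m',1} for m'=−2..2 at α=5.9075, β=1.6357, γ=5.3938.
cos(β/2)=0.683792, sin(β/2)=0.729677
d^2_{-2,1}: single k=3 term ⇒ +0.531308;  D = +0.526256+0.073096i
d^2_{-1,1}: k∈[2..3] ⇒ +0.746845 -0.283481 = +0.463364;  D = +0.403559+0.227699i
d^2_{0,1}: k∈[1..2] ⇒ +0.571449 -0.650717 = -0.079267;  D = -0.049930-0.061566i
d^2_{1,1}: k∈[0..1] ⇒ +0.218623 -0.746845 = -0.528222;  D = -0.158987-0.503728i
d^2_{2,1}: single k=0 term ⇒ -0.466586;  D = +0.032616-0.465445i
Y_2^{m'}(θ=0.3224,φ=6.1865) and Σ D·Y over m':
  (+0.5263+0.0731i)·(+0.0381+0.0075i)  (+0.4036+0.2277i)·(+0.2311+0.0224i)  (-0.0499-0.0616i)·(+0.5358+0.0000i)  (-0.1590-0.5037i)·(-0.2311+0.0224i)  (+0.0326-0.4654i)·(+0.0381-0.0075i)
Y_2^1(R⁻¹ n̂) = +0.126683+0.130261i

Re=0.1267 Im=0.1303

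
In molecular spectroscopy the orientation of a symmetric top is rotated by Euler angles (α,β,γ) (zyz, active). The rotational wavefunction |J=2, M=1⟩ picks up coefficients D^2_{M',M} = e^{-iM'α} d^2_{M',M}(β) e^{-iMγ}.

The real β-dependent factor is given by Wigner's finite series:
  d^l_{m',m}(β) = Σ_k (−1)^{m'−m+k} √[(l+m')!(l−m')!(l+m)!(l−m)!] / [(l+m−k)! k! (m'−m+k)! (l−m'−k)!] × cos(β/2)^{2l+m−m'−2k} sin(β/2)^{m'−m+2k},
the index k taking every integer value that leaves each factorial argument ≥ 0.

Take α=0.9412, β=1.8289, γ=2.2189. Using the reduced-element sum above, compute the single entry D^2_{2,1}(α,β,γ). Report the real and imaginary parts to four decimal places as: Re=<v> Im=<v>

Re=0.2066 Im=-0.2949

D^2_{2,1}(0.9412,1.8289,2.2189) = e^{-i·2·0.9412}·d^2_{2,1}(1.8289)·e^{-i·1·2.2189}. Compute d first:
c=cos(1.8289/2)=0.610226, s=sin(1.8289/2)=0.792227; N=√[24·1·6·1]=12.000000
k∈{0} keeps every argument non-negative
  k=0: (−1)^1·12.0000/(6)·0.6102^3·0.7922^1 = -0.360042
d^2_{2,1}(1.8289) = -0.360042
Attach z-rotation phases: D = e^{-i(2)(0.9412)}·(-0.360042)·e^{-i(1)(2.2189)} = +0.206577-0.294883i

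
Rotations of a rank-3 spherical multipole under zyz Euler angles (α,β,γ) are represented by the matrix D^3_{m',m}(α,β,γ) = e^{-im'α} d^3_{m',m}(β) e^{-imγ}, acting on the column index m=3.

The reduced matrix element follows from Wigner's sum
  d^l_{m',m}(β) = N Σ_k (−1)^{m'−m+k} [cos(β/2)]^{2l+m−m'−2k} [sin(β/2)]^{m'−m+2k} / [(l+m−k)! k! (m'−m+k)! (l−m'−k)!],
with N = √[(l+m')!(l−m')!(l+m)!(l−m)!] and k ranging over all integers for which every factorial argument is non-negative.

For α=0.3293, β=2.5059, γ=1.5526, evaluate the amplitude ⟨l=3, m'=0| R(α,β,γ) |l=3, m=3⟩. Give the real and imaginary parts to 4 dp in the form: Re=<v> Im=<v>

Re=-0.0064 Im=0.1168

Split into d^3_{0,3}(β=2.5059) × two z-phases.
c=cos(2.5059/2)=0.312521, s=sin(2.5059/2)=0.949911; N=√[6·6·720·1]=160.996894
Admissible k: 3..3 (factorial args all ≥0)
  k=3: (−1)^0·160.9969/(36)·0.3125^3·0.9499^3 = +0.117005
d^3_{0,3}(2.5059) = +0.117005
Attach z-rotation phases: D = e^{-i(0)(0.3293)}·(+0.117005)·e^{-i(3)(1.5526)} = -0.006384+0.116830i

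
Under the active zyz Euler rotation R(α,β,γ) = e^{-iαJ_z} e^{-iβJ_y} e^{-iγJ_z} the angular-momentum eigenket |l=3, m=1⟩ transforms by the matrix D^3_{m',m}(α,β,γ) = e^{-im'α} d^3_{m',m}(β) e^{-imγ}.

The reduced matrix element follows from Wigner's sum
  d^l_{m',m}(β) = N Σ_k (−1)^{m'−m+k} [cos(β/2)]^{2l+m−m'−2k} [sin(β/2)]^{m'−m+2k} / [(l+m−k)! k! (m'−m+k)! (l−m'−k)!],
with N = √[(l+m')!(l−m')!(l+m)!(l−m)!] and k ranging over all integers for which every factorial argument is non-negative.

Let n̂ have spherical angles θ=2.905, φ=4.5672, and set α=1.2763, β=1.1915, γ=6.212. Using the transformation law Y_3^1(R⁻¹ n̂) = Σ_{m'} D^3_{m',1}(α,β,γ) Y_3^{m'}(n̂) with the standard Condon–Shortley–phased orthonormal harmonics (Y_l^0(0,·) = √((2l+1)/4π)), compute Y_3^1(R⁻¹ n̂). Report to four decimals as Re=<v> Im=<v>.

Need the full column D^3_{m',1} for m'=−3..3 at α=1.2763, β=1.1915, γ=6.212.
cos(β/2)=0.827728, sin(β/2)=0.561130
d^3_{-3,1}: single k=4 term ⇒ +0.263072;  D = -0.190957-0.180948i
d^3_{-2,1}: k∈[3..4] ⇒ +0.633698 -0.145614 = +0.488084;  D = -0.424099+0.241590i
d^3_{-1,1}: k∈[2..4] ⇒ +0.886805 -0.543398 +0.031216 = +0.374623;  D = +0.082964+0.365321i
d^3_{0,1}: k∈[1..3] ⇒ +0.755252 -1.041273 +0.159512 = -0.126508;  D = -0.126188-0.008998i
d^3_{1,1}: k∈[0..2] ⇒ +0.321607 -1.182407 +0.407549 = -0.453251;  D = -0.162076+0.423282i
d^3_{2,1}: k∈[0..1] ⇒ -0.689447 +0.633698 = -0.055749;  D = +0.044035+0.034189i
d^3_{3,1}: single k=0 term ⇒ +0.572430;  D = -0.467175+0.330793i
Y_3^{m'}(θ=2.905,φ=4.5672) and Σ D·Y over m':
  (-0.1910-0.1809i)·(+0.0023-0.0049i)  (-0.4241+0.2416i)·(+0.0523+0.0156i)  (+0.0830+0.3653i)·(-0.0408+0.2792i)  (-0.1262-0.0090i)·(-0.6259+0.0000i)  (-0.1621+0.4233i)·(+0.0408+0.2792i)  (+0.0440+0.0342i)·(+0.0523-0.0156i)  (-0.4672+0.3308i)·(-0.0023-0.0049i)
Y_3^1(R⁻¹ n̂) = -0.172982-0.004939i

Re=-0.1730 Im=-0.0049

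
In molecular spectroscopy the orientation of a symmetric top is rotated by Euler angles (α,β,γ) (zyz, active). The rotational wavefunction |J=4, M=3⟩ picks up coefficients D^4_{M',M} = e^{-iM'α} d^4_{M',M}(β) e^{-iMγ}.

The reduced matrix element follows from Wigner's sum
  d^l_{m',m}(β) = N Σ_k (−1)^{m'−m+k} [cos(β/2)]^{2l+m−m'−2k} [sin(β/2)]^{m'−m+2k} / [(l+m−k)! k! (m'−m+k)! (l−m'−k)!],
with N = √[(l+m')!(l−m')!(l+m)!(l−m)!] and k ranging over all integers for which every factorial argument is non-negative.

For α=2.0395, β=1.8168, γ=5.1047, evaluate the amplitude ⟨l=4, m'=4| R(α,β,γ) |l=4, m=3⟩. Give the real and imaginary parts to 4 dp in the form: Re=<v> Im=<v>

First d^4_{4,3}(β=1.8168), then the phase factors e^{-i(4)α} and e^{-i(3)γ}:
With c≡cos(β/2)=0.615008 and s≡sin(β/2)=0.788521, N=[40320·1·5040·1]^{1/2}=14255.272709
k: max(0,(3)−(4))=0 … min(4+(3),4−(4))=0
  k=0: (−1)^1·14255.2727/(5040)·0.6150^7·0.7885^1 = -0.074221
d^4_{4,3}(1.8168) = -0.074221
Phases: e^{-i·(4)·2.0395}=-0.299357-0.954141i, e^{-i·(3)·5.1047}=-0.923433-0.383759i ⇒ D=+0.006659-0.073921i

Re=0.0067 Im=-0.0739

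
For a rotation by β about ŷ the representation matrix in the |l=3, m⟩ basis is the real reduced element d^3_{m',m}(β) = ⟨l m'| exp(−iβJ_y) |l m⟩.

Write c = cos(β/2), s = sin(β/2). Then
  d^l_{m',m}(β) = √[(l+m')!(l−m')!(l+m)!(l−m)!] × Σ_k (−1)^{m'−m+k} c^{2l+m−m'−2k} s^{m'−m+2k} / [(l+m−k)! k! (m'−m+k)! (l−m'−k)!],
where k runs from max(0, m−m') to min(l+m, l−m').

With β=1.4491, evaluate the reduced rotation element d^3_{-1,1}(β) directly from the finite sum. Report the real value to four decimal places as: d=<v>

d^3_{-1,1}(β=1.4491) via Wigner's sum:
Half-angle: c=0.748798, s=0.662799. N=√(2·24·24·2)=48.000000
The bounds max(0,m−m')=2 and min(l+m,l−m')=4 give 3 terms
  k=2: (−1)^0·48.0000/(8)·0.7488^4·0.6628^2 = +0.828653
  k=3: (−1)^1·48.0000/(6)·0.7488^2·0.6628^4 = -0.865656
  k=4: (−1)^2·48.0000/(48)·0.7488^0·0.6628^6 = +0.084779
d^3_{-1,1}(1.4491) = +0.828653 -0.865656 +0.084779 = +0.047776

d=0.0478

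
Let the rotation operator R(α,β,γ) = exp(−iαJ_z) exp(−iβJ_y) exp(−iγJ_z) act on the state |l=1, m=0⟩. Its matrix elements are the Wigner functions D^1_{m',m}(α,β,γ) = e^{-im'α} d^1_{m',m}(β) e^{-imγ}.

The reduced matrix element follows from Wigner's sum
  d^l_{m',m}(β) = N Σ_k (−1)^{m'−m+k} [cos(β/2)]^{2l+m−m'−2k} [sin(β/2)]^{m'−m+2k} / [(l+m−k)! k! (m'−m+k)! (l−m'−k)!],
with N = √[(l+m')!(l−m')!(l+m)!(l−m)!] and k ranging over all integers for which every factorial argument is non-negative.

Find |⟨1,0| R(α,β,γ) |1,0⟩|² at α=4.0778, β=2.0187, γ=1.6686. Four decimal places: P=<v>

Split into d^1_{0,0}(β=2.0187) × two z-phases.
c=cos(2.0187/2)=0.532411, s=sin(2.0187/2)=0.846486; N=√[1·1·1·1]=1.000000
k: max(0,(0)−(0))=0 … min(1+(0),1−(0))=1
  k=0: (−1)^0·1.0000/(1)·0.5324^2·0.8465^0 = +0.283462
  k=1: (−1)^1·1.0000/(1)·0.5324^0·0.8465^2 = -0.716538
d^1_{0,0}(2.0187) = +0.283462 -0.716538 = -0.433077
|D^1_{0,0}|² = |d^1_{0,0}(β)|² = (-0.433077)² = 0.187556 (the z-rotation phases have unit modulus)

P=0.1876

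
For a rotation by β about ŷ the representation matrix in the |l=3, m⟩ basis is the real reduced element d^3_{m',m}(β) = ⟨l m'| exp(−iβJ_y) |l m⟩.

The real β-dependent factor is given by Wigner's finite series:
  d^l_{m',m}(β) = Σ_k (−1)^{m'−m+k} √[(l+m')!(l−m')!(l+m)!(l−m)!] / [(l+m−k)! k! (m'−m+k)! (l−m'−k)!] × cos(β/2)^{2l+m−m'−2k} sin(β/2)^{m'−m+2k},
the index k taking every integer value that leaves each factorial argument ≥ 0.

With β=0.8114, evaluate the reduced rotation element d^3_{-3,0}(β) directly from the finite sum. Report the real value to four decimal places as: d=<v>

d^3_{-3,0}(β=0.8114) via Wigner's sum:
c=cos(0.8114/2)=0.918826, s=sin(0.8114/2)=0.394662; N=√[1·720·6·6]=160.996894
k: max(0,(0)−(-3))=3 … min(3+(0),3−(-3))=3
  k=3: (−1)^0·160.9969/(36)·0.9188^3·0.3947^3 = +0.213251
d^3_{-3,0}(0.8114) = +0.213251

d=0.2133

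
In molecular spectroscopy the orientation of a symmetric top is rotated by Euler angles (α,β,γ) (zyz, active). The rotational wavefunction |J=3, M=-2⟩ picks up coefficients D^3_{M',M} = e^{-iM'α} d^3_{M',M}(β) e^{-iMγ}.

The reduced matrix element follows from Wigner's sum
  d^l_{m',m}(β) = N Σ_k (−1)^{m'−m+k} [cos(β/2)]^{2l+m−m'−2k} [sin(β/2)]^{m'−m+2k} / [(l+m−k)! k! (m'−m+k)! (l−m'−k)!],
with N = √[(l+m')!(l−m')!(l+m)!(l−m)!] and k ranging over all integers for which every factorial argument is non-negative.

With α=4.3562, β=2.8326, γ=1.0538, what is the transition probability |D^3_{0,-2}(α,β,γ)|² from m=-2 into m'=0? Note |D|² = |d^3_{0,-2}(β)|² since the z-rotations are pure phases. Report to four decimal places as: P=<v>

P=0.0146

D^3_{0,-2}(4.3562,2.8326,1.0538) = e^{-i·0·4.3562}·d^3_{0,-2}(2.8326)·e^{-i·-2·1.0538}. Compute d first:
With c≡cos(β/2)=0.153882 and s≡sin(β/2)=0.988089, N=[6·6·1·120]^{1/2}=65.726707
Admissible k: 0..1 (factorial args all ≥0)
  k=0: (−1)^2·65.7267/(12)·0.1539^4·0.9881^2 = +0.002999
  k=1: (−1)^3·65.7267/(12)·0.1539^2·0.9881^4 = -0.123630
d^3_{0,-2}(2.8326) = +0.002999 -0.123630 = -0.120631
|D^3_{0,-2}|² = |d^3_{0,-2}(β)|² = (-0.120631)² = 0.014552 (the z-rotation phases have unit modulus)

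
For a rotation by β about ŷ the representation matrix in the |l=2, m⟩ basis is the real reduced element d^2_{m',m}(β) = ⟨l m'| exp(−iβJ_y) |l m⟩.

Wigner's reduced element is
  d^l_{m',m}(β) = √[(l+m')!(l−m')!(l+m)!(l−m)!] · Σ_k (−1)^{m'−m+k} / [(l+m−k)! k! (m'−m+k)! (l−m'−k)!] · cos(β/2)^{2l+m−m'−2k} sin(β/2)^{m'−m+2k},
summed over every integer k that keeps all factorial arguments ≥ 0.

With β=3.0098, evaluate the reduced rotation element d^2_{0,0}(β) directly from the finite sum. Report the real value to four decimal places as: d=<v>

d=0.9741

d^2_{0,0}(β=3.0098) via Wigner's sum:
Half-angle: c=0.065849, s=0.997830. N=√(2·2·2·2)=4.000000
The bounds max(0,m−m')=0 and min(l+m,l−m')=2 give 3 terms
  k=0: (−1)^0·4.0000/(4)·0.0658^4·0.9978^0 = +0.000019
  k=1: (−1)^1·4.0000/(1)·0.0658^2·0.9978^2 = -0.017269
  k=2: (−1)^2·4.0000/(4)·0.0658^0·0.9978^4 = +0.991347
d^2_{0,0}(3.0098) = +0.000019 -0.017269 +0.991347 = +0.974097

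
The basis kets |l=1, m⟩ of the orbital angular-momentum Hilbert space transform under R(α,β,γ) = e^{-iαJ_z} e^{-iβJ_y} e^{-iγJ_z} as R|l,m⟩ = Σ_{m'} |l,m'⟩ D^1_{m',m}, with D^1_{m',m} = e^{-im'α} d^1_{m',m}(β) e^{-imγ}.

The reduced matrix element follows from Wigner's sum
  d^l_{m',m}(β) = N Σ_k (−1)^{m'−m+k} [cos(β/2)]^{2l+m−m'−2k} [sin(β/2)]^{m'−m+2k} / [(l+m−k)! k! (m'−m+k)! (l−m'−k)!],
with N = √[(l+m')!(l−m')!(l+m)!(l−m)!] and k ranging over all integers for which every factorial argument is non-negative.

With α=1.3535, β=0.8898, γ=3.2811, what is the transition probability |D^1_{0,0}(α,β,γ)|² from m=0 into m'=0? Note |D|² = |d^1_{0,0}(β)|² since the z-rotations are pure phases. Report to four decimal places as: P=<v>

P=0.3964

Split into d^1_{0,0}(β=0.8898) × two z-phases.
Half-angle: c=0.902654, s=0.430368. N=√(1·1·1·1)=1.000000
k: max(0,(0)−(0))=0 … min(1+(0),1−(0))=1
  k=0: (−1)^0·1.0000/(1)·0.9027^2·0.4304^0 = +0.814784
  k=1: (−1)^1·1.0000/(1)·0.9027^0·0.4304^2 = -0.185216
d^1_{0,0}(0.8898) = +0.814784 -0.185216 = +0.629567
|D^1_{0,0}|² = |d^1_{0,0}(β)|² = (+0.629567)² = 0.396355 (the z-rotation phases have unit modulus)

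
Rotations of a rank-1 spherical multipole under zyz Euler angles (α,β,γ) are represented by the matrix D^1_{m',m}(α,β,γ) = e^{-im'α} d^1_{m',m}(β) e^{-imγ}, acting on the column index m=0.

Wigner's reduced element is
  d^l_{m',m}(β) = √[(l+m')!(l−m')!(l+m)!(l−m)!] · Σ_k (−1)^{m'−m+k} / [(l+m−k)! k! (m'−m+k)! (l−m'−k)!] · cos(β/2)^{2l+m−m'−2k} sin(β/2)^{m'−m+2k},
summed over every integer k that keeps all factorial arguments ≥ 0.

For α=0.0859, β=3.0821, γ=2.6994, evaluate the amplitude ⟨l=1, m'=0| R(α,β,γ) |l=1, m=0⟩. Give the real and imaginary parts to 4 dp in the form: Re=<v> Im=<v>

Re=-0.9982 Im=0.0000

D^1_{0,0}(0.0859,3.0821,2.6994) = e^{-i·0·0.0859}·d^1_{0,0}(3.0821)·e^{-i·0·2.6994}. Compute d first:
c=cos(3.0821/2)=0.029742, s=sin(3.0821/2)=0.999558; N=√[1·1·1·1]=1.000000
k: max(0,(0)−(0))=0 … min(1+(0),1−(0))=1
  k=0: (−1)^0·1.0000/(1)·0.0297^2·0.9996^0 = +0.000885
  k=1: (−1)^1·1.0000/(1)·0.0297^0·0.9996^2 = -0.999115
d^1_{0,0}(3.0821) = +0.000885 -0.999115 = -0.998231
Attach z-rotation phases: D = e^{-i(0)(0.0859)}·(-0.998231)·e^{-i(0)(2.6994)} = -0.998231+0.000000i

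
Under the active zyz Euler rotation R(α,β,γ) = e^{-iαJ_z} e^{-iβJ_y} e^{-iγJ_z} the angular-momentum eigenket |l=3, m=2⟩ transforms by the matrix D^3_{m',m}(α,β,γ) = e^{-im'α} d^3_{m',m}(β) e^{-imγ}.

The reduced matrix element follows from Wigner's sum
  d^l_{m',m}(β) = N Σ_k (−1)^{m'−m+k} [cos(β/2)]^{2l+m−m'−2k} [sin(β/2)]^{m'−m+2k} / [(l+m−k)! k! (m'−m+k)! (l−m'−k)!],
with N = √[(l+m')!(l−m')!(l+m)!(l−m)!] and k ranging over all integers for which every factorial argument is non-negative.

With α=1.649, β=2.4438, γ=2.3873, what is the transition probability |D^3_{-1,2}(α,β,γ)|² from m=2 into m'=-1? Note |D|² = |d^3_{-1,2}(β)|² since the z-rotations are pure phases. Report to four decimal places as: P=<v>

P=0.3395

Split into d^3_{-1,2}(β=2.4438) × two z-phases.
Half-angle: c=0.341861, s=0.939751. N=√(2·24·120·1)=75.894664
The bounds max(0,m−m')=3 and min(l+m,l−m')=4 give 2 terms
  k=3: (−1)^0·75.8947/(12)·0.3419^3·0.9398^3 = +0.209708
  k=4: (−1)^1·75.8947/(24)·0.3419^1·0.9398^5 = -0.792341
d^3_{-1,2}(2.4438) = +0.209708 -0.792341 = -0.582633
|D^3_{-1,2}|² = |d^3_{-1,2}(β)|² = (-0.582633)² = 0.339461 (the z-rotation phases have unit modulus)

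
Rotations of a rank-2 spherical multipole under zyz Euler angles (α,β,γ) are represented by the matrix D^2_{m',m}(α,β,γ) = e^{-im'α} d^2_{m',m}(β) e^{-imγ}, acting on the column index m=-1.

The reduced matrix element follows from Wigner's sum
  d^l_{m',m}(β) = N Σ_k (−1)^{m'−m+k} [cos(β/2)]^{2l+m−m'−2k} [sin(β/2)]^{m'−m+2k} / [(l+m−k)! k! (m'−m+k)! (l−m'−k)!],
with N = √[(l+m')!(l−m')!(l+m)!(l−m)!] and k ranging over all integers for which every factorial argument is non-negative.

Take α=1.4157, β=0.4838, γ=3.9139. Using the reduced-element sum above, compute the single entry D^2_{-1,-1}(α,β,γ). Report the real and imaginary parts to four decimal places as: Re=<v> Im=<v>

Split into d^2_{-1,-1}(β=0.4838) × two z-phases.
c=cos(0.4838/2)=0.970885, s=sin(0.4838/2)=0.239548; N=√[1·6·1·6]=6.000000
Admissible k: 0..1 (factorial args all ≥0)
  k=0: (−1)^0·6.0000/(6)·0.9709^4·0.2395^0 = +0.888527
  k=1: (−1)^1·6.0000/(2)·0.9709^2·0.2395^2 = -0.162271
d^2_{-1,-1}(0.4838) = +0.888527 -0.162271 = +0.726256
Phases: e^{-i·(-1)·1.4157}=+0.154475+0.987997i, e^{-i·(-1)·3.9139}=-0.716303-0.697790i ⇒ D=+0.420330-0.592258i

Re=0.4203 Im=-0.5923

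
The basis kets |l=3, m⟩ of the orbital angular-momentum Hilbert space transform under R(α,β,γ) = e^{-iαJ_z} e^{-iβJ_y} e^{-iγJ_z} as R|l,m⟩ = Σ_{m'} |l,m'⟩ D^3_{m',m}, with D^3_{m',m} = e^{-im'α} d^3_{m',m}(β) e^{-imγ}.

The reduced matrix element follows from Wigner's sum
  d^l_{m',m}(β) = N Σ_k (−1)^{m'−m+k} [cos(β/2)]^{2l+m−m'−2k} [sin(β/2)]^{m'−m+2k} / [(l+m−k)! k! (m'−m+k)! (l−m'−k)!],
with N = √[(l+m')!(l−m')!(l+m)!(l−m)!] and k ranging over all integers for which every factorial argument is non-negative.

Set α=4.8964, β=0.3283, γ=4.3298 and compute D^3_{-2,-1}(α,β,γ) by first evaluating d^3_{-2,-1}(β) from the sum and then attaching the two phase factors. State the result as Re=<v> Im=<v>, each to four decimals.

Re=0.0066 Im=0.4564

D^3_{-2,-1}(4.8964,0.3283,4.3298) = e^{-i·-2·4.8964}·d^3_{-2,-1}(0.3283)·e^{-i·-1·4.3298}. Compute d first:
With c≡cos(β/2)=0.986558 and s≡sin(β/2)=0.163414, N=[1·120·2·24]^{1/2}=75.894664
k∈{1,2} keeps every argument non-negative
  k=1: (−1)^0·75.8947/(24)·0.9866^5·0.1634^1 = +0.482949
  k=2: (−1)^1·75.8947/(12)·0.9866^3·0.1634^3 = -0.026501
d^3_{-2,-1}(0.3283) = +0.482949 -0.026501 = +0.456448
Attach z-rotation phases: D = e^{-i(-2)(4.8964)}·(+0.456448)·e^{-i(-1)(4.3298)} = +0.006649+0.456399i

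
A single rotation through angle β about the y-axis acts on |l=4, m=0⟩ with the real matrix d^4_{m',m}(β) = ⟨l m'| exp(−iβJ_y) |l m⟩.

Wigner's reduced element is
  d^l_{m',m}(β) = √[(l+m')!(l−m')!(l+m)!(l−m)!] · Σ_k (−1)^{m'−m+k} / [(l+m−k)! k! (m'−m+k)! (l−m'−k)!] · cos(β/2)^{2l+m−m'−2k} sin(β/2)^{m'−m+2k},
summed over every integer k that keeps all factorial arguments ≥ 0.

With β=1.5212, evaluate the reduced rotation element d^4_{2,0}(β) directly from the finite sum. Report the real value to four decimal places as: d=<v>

d=-0.3875

d^4_{2,0}(β=1.5212) via Wigner's sum:
With c≡cos(β/2)=0.724423 and s≡sin(β/2)=0.689356, N=[720·2·24·24]^{1/2}=910.735966
Admissible k: 0..2 (factorial args all ≥0)
  k=0: (−1)^2·910.7360/(96)·0.7244^6·0.6894^2 = +0.651569
  k=1: (−1)^3·910.7360/(36)·0.7244^4·0.6894^4 = -1.573376
  k=2: (−1)^4·910.7360/(96)·0.7244^2·0.6894^6 = +0.534278
d^4_{2,0}(1.5212) = +0.651569 -1.573376 +0.534278 = -0.387529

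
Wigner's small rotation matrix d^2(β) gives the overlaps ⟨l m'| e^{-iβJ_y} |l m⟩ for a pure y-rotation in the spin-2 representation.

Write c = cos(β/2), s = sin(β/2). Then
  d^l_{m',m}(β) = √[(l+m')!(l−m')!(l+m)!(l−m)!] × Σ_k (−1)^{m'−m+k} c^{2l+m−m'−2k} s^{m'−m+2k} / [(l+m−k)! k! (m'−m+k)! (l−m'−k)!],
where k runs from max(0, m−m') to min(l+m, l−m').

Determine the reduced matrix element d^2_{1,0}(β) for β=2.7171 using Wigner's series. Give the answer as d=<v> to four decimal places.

d=0.4597

d^2_{1,0}(β=2.7171) via Wigner's sum:
Half-angle: c=0.210656, s=0.977560. N=√(6·1·2·2)=4.898979
The bounds max(0,m−m')=0 and min(l+m,l−m')=1 give 2 terms
  k=0: (−1)^1·4.8990/(2)·0.2107^3·0.9776^1 = -0.022384
  k=1: (−1)^2·4.8990/(2)·0.2107^1·0.9776^3 = +0.482037
d^2_{1,0}(2.7171) = -0.022384 +0.482037 = +0.459653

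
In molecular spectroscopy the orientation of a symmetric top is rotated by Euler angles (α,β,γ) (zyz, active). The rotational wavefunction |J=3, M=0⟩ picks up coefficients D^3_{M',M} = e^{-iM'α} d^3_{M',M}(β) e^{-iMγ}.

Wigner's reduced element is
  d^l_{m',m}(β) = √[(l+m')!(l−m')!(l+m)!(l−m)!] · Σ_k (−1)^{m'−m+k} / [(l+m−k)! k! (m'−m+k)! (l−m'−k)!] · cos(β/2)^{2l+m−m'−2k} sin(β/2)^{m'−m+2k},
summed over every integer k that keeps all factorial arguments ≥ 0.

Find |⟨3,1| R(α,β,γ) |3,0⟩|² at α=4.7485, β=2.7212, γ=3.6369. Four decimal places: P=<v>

Split into d^3_{1,0}(β=2.7212) × two z-phases.
Half-angle: c=0.208652, s=0.977990. N=√(24·2·6·6)=41.569219
k∈{0,1,2} keeps every argument non-negative
  k=0: (−1)^1·41.5692/(12)·0.2087^5·0.9780^1 = -0.001340
  k=1: (−1)^2·41.5692/(4)·0.2087^3·0.9780^3 = +0.088304
  k=2: (−1)^3·41.5692/(12)·0.2087^1·0.9780^5 = -0.646673
d^3_{1,0}(2.7212) = -0.001340 +0.088304 -0.646673 = -0.559709
|D^3_{1,0}|² = |d^3_{1,0}(β)|² = (-0.559709)² = 0.313274 (the z-rotation phases have unit modulus)

P=0.3133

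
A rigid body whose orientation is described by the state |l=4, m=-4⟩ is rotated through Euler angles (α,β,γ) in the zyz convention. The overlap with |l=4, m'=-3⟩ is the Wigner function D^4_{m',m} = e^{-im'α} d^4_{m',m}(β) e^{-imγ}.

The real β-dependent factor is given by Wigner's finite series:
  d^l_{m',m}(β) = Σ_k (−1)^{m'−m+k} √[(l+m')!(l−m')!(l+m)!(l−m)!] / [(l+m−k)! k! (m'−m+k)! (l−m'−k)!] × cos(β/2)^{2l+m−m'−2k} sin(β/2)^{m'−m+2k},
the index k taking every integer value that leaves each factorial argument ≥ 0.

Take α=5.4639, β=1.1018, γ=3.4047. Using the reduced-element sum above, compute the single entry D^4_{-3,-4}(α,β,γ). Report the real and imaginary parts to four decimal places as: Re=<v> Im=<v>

Split into d^4_{-3,-4}(β=1.1018) × two z-phases.
c=cos(1.1018/2)=0.852054, s=sin(1.1018/2)=0.523454; N=√[1·5040·1·40320]=14255.272709
k: max(0,(-4)−(-3))=0 … min(4+(-4),4−(-3))=0
  k=0: (−1)^1·14255.2727/(5040)·0.8521^7·0.5235^1 = -0.482717
d^4_{-3,-4}(1.1018) = -0.482717
Phases: e^{-i·(-3)·5.4639}=-0.775218-0.631694i, e^{-i·(-4)·3.4047}=+0.495462+0.868629i ⇒ D=-0.079463+0.476132i

Re=-0.0795 Im=0.4761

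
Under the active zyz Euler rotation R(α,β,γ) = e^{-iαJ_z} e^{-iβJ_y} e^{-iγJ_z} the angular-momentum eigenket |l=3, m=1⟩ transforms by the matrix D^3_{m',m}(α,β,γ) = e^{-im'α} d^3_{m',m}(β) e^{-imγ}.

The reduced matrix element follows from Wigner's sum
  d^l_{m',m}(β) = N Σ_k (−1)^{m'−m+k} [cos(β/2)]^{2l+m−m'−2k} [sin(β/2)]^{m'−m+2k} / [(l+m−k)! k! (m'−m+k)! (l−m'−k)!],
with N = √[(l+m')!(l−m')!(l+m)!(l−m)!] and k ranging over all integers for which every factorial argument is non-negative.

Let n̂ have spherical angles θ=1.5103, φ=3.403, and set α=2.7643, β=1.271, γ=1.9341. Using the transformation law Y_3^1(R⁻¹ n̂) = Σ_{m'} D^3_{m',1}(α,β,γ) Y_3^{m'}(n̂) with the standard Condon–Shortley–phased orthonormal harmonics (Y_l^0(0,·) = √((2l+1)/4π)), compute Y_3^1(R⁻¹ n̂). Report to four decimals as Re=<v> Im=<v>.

Re=-0.3295 Im=0.2533

Need the full column D^3_{m',1} for m'=−3..3 at α=2.7643, β=1.271, γ=1.9341.
cos(β/2)=0.804775, sin(β/2)=0.593580
d^3_{-3,1}: single k=4 term ⇒ +0.311395;  D = +0.310505+0.023524i
d^3_{-2,1}: k∈[3..4] ⇒ +0.689432 -0.187530 = +0.501902;  D = -0.451299-0.219623i
d^3_{-1,1}: k∈[2..4] ⇒ +0.886763 -0.643215 +0.043740 = +0.287288;  D = +0.193841+0.212038i
d^3_{0,1}: k∈[1..3] ⇒ +0.694132 -1.132852 +0.205429 = -0.233291;  D = +0.082903+0.218063i
d^3_{1,1}: k∈[0..2] ⇒ +0.271673 -1.182351 +0.482411 = -0.428267;  D = +0.005991-0.428225i
d^3_{2,1}: k∈[0..1] ⇒ -0.633653 +0.689432 = +0.055778;  D = +0.021272-0.051563i
d^3_{3,1}: single k=0 term ⇒ +0.572403;  D = -0.397884+0.411502i
Y_3^{m'}(θ=1.5103,φ=3.403) and Σ D·Y over m':
  (+0.3105+0.0235i)·(-0.2938+0.2931i)  (-0.4513-0.2196i)·(+0.0533-0.0307i)  (+0.1938+0.2120i)·(+0.3059-0.0818i)  (+0.0829+0.2181i)·(-0.0673+0.0000i)  (+0.0060-0.4282i)·(-0.3059-0.0818i)  (+0.0213-0.0516i)·(+0.0533+0.0307i)  (-0.3979+0.4115i)·(+0.2938+0.2931i)
Y_3^1(R⁻¹ n̂) = -0.329483+0.253276i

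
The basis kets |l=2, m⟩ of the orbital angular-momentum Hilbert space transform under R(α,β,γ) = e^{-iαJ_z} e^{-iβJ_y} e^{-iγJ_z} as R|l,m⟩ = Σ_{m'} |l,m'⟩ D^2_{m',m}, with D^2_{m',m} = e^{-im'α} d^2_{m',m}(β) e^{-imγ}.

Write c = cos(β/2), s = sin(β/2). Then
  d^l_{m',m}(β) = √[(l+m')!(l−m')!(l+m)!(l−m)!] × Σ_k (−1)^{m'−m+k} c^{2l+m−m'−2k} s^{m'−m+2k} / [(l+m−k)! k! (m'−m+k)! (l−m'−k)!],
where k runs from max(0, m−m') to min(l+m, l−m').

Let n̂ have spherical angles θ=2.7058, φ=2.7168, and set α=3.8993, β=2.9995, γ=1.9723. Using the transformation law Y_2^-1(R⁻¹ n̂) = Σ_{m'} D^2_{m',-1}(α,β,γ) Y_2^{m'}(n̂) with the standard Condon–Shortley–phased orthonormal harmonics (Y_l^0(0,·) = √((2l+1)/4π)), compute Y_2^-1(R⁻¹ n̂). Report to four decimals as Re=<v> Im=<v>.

Re=-0.2473 Im=-0.1280

Need the full column D^2_{m',-1} for m'=−2..2 at α=3.8993, β=2.9995, γ=1.9723.
cos(β/2)=0.070987, sin(β/2)=0.997477
d^2_{-2,-1}: single k=1 term ⇒ +0.000714;  D = -0.000671-0.000242i
d^2_{-1,-1}: k∈[0..1] ⇒ +0.000025 -0.015041 = -0.015016;  D = -0.013762+0.006007i
d^2_{0,-1}: k∈[0..1] ⇒ -0.000874 +0.172568 = +0.171694;  D = -0.067099+0.158040i
d^2_{1,-1}: k∈[0..1] ⇒ +0.015041 -0.989947 = -0.974906;  D = +0.339968+0.913709i
d^2_{2,-1}: single k=0 term ⇒ -0.140901;  D = -0.126449-0.062159i
Y_2^{m'}(θ=2.7058,φ=2.7168) and Σ D·Y over m':
  (-0.0007-0.0002i)·(+0.0454+0.0517i)  (-0.0138+0.0060i)·(+0.2694+0.1218i)  (-0.0671+0.1580i)·(+0.4622+0.0000i)  (+0.3400+0.9137i)·(-0.2694+0.1218i)  (-0.1264-0.0622i)·(+0.0454-0.0517i)
Y_2^-1(R⁻¹ n̂) = -0.247329-0.128045i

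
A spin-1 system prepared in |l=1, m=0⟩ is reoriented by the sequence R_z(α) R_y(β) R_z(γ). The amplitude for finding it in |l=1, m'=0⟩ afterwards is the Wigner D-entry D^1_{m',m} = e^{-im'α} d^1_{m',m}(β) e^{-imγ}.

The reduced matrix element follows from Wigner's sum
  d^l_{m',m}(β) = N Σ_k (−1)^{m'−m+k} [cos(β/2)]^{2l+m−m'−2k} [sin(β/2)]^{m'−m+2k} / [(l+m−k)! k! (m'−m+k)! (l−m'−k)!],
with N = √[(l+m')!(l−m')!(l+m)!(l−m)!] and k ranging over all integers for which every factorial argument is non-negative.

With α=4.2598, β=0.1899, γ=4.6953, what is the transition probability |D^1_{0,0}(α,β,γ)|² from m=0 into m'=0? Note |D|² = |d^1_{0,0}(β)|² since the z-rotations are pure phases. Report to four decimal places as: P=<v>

P=0.9644

D^1_{0,0}(4.2598,0.1899,4.6953) = e^{-i·0·4.2598}·d^1_{0,0}(0.1899)·e^{-i·0·4.6953}. Compute d first:
With c≡cos(β/2)=0.995496 and s≡sin(β/2)=0.094807, N=[1·1·1·1]^{1/2}=1.000000
Admissible k: 0..1 (factorial args all ≥0)
  k=0: (−1)^0·1.0000/(1)·0.9955^2·0.0948^0 = +0.991012
  k=1: (−1)^1·1.0000/(1)·0.9955^0·0.0948^2 = -0.008988
d^1_{0,0}(0.1899) = +0.991012 -0.008988 = +0.982023
|D^1_{0,0}|² = |d^1_{0,0}(β)|² = (+0.982023)² = 0.964369 (the z-rotation phases have unit modulus)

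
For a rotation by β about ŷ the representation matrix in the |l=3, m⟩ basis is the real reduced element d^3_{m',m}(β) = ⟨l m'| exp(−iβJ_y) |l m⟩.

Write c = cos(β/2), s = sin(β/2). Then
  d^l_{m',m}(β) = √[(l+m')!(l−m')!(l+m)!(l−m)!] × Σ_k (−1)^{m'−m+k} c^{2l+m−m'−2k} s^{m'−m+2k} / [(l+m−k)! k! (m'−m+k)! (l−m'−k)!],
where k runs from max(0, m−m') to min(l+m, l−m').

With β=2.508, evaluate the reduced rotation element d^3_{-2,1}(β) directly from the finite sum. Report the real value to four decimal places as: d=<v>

d^3_{-2,1}(β=2.508) via Wigner's sum:
Half-angle: c=0.311524, s=0.950238. N=√(1·120·24·2)=75.894664
k∈{3,4} keeps every argument non-negative
  k=3: (−1)^0·75.8947/(12)·0.3115^3·0.9502^3 = +0.164060
  k=4: (−1)^1·75.8947/(24)·0.3115^1·0.9502^5 = -0.763228
d^3_{-2,1}(2.508) = +0.164060 -0.763228 = -0.599168

d=-0.5992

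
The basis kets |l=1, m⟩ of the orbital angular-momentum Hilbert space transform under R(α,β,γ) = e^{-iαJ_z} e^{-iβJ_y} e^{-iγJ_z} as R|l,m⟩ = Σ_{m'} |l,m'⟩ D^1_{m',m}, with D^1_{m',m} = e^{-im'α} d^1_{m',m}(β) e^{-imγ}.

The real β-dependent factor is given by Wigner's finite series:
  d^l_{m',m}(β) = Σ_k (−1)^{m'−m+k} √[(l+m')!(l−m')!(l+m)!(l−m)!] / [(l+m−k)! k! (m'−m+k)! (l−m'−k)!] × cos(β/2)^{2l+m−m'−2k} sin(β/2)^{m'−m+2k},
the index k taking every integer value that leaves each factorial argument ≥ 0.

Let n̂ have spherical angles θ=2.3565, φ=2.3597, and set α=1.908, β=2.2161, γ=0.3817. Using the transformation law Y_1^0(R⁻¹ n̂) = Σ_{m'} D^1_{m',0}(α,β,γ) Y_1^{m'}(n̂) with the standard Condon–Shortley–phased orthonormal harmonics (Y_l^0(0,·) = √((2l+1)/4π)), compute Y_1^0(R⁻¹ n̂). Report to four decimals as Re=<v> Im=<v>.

Re=0.4561 Im=0.0000

Need the full column D^1_{m',0} for m'=−1..1 at α=1.908, β=2.2161, γ=0.3817.
cos(β/2)=0.446407, sin(β/2)=0.894830
d^1_{-1,0}: single k=1 term ⇒ +0.564920;  D = -0.186903+0.533105i
d^1_{0,0}: k∈[0..1] ⇒ +0.199279 -0.800721 = -0.601441;  D = -0.601441+0.000000i
d^1_{1,0}: single k=0 term ⇒ -0.564920;  D = +0.186903+0.533105i
Y_1^{m'}(θ=2.3565,φ=2.3597) and Σ D·Y over m':
  (-0.1869+0.5331i)·(-0.1733-0.1721i)  (-0.6014+0.0000i)·(-0.3456+0.0000i)  (+0.1869+0.5331i)·(+0.1733-0.1721i)
Y_1^0(R⁻¹ n̂) = +0.456120+0.000000i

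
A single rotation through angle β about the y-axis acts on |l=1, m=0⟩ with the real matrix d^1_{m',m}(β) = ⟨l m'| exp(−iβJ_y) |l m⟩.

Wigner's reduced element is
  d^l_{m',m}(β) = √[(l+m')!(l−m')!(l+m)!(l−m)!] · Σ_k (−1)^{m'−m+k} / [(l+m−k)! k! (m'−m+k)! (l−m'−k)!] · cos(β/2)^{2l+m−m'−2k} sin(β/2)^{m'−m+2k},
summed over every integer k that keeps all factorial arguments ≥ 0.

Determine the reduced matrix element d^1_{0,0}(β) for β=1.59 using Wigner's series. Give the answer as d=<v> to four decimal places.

d^1_{0,0}(β=1.59) via Wigner's sum:
c=cos(1.59/2)=0.700285, s=sin(1.59/2)=0.713864; N=√[1·1·1·1]=1.000000
k: max(0,(0)−(0))=0 … min(1+(0),1−(0))=1
  k=0: (−1)^0·1.0000/(1)·0.7003^2·0.7139^0 = +0.490399
  k=1: (−1)^1·1.0000/(1)·0.7003^0·0.7139^2 = -0.509601
d^1_{0,0}(1.59) = +0.490399 -0.509601 = -0.019202

d=-0.0192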